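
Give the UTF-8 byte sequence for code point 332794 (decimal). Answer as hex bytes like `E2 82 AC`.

F1 91 8F BA

U+513FA = 0x513FA = 332794 decimal. In range U+10000–U+10FFFF → 4-byte form: 11110xxx 10xxxxxx 10xxxxxx 10xxxxxx.
Binary (21 bits): 001010001001111111010.
Split 3+6+6+6: 001 | 010001 | 001111 | 111010.
Byte 1: 11110001 = 0xF1.
Byte 2: 10010001 = 0x91.
Byte 3: 10001111 = 0x8F.
Byte 4: 10111010 = 0xBA.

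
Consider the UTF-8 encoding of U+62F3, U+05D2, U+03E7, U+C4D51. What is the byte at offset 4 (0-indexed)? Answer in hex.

0x92

U+62F3 → 3-byte form E6 8B B3 at offsets 0–2.
U+05D2 → 2-byte form D7 92 at offsets 3–4.
Offset 4 falls in char 2's range; it's byte 2 of D7 92 = 0x92.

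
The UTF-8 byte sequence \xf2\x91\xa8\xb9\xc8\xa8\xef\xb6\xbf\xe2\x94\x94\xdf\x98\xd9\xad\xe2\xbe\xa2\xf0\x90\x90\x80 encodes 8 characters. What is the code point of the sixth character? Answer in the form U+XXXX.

U+066D

Offset 0: leading byte 0xF2 = 11110010 → 4-byte char #1 = F2 91 A8 B9.
Offset 4: leading byte 0xC8 = 11001000 → 2-byte char #2 = C8 A8.
Offset 6: leading byte 0xEF = 11101111 → 3-byte char #3 = EF B6 BF.
Offset 9: leading byte 0xE2 = 11100010 → 3-byte char #4 = E2 94 94.
Offset 12: leading byte 0xDF = 11011111 → 2-byte char #5 = DF 98.
Offset 14: leading byte 0xD9 = 11011001 → 2-byte char #6 = D9 AD.
Leading byte 0xD9 = 11011001 matches 110xxxxx → 2-byte sequence.
Byte 1: 0xD9 = 11011001, payload 11001 (5 bits).
Byte 2: 0xAD = 10101101 (10xxxxxx ✓), payload 101101.
Concatenate: 11001101101 = 0x66D (11 bits → U+066D).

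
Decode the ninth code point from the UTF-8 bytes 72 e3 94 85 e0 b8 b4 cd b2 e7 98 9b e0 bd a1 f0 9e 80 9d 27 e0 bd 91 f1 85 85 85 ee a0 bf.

U+0F51

Offset 0: leading byte 0x72 = 01110010 → 1-byte char #1 = 72.
Offset 1: leading byte 0xE3 = 11100011 → 3-byte char #2 = E3 94 85.
Offset 4: leading byte 0xE0 = 11100000 → 3-byte char #3 = E0 B8 B4.
Offset 7: leading byte 0xCD = 11001101 → 2-byte char #4 = CD B2.
Offset 9: leading byte 0xE7 = 11100111 → 3-byte char #5 = E7 98 9B.
Offset 12: leading byte 0xE0 = 11100000 → 3-byte char #6 = E0 BD A1.
Offset 15: leading byte 0xF0 = 11110000 → 4-byte char #7 = F0 9E 80 9D.
Offset 19: leading byte 0x27 = 00100111 → 1-byte char #8 = 27.
Offset 20: leading byte 0xE0 = 11100000 → 3-byte char #9 = E0 BD 91.
Leading byte 0xE0 = 11100000 matches 1110xxxx → 3-byte sequence.
Byte 1: 0xE0 = 11100000, payload 0000 (4 bits).
Byte 2: 0xBD = 10111101 (10xxxxxx ✓), payload 111101.
Byte 3: 0x91 = 10010001 (10xxxxxx ✓), payload 010001.
Concatenate: 0000111101010001 = 0xF51 (16 bits → U+0F51).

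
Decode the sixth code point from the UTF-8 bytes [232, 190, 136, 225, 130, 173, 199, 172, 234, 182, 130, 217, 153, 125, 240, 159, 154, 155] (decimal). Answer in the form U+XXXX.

Offset 0: leading byte 0xE8 = 11101000 → 3-byte char #1 = E8 BE 88.
Offset 3: leading byte 0xE1 = 11100001 → 3-byte char #2 = E1 82 AD.
Offset 6: leading byte 0xC7 = 11000111 → 2-byte char #3 = C7 AC.
Offset 8: leading byte 0xEA = 11101010 → 3-byte char #4 = EA B6 82.
Offset 11: leading byte 0xD9 = 11011001 → 2-byte char #5 = D9 99.
Offset 13: leading byte 0x7D = 01111101 → 1-byte char #6 = 7D.
Leading byte 0x7D = 01111101 matches 0xxxxxxx → 1-byte sequence.
Byte 1: 0x7D = 01111101, payload 1111101 (7 bits).
Concatenate: 1111101 = 0x7D (7 bits → U+007D).

U+007D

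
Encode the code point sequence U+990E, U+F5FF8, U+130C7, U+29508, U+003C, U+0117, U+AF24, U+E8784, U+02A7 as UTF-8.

U+990E: 3-byte form → E9 A4 8E.
U+F5FF8: 4-byte form → F3 B5 BF B8.
U+130C7: 4-byte form → F0 93 83 87.
U+29508: 4-byte form → F0 A9 94 88.
U+003C: 1-byte form → 3C.
U+0117: 2-byte form → C4 97.
U+AF24: 3-byte form → EA BC A4.
U+E8784: 4-byte form → F3 A8 9E 84.
U+02A7: 2-byte form → CA A7.
Concatenated (27 bytes): E9 A4 8E F3 B5 BF B8 F0 93 83 87 F0 A9 94 88 3C C4 97 EA BC A4 F3 A8 9E 84 CA A7.

E9 A4 8E F3 B5 BF B8 F0 93 83 87 F0 A9 94 88 3C C4 97 EA BC A4 F3 A8 9E 84 CA A7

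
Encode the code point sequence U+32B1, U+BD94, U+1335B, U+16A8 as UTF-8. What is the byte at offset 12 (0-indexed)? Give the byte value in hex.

0xA8

U+32B1 → 3-byte form E3 8A B1 at offsets 0–2.
U+BD94 → 3-byte form EB B6 94 at offsets 3–5.
U+1335B → 4-byte form F0 93 8D 9B at offsets 6–9.
U+16A8 → 3-byte form E1 9A A8 at offsets 10–12.
Offset 12 falls in char 4's range; it's byte 3 of E1 9A A8 = 0xA8.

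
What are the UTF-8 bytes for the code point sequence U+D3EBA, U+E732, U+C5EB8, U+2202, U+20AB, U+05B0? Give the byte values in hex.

F3 93 BA BA EE 9C B2 F3 85 BA B8 E2 88 82 E2 82 AB D6 B0

U+D3EBA: 4-byte form → F3 93 BA BA.
U+E732: 3-byte form → EE 9C B2.
U+C5EB8: 4-byte form → F3 85 BA B8.
U+2202: 3-byte form → E2 88 82.
U+20AB: 3-byte form → E2 82 AB.
U+05B0: 2-byte form → D6 B0.
Concatenated (19 bytes): F3 93 BA BA EE 9C B2 F3 85 BA B8 E2 88 82 E2 82 AB D6 B0.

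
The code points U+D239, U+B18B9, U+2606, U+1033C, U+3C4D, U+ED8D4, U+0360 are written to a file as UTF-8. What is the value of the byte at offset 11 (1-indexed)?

0xF0

1-indexed offset 11 is 0-indexed offset 10.
U+D239 → 3-byte form ED 88 B9 at offsets 0–2.
U+B18B9 → 4-byte form F2 B1 A2 B9 at offsets 3–6.
U+2606 → 3-byte form E2 98 86 at offsets 7–9.
U+1033C → 4-byte form F0 90 8C BC at offsets 10–13.
Offset 10 falls in char 4's range; it's byte 1 of F0 90 8C BC = 0xF0.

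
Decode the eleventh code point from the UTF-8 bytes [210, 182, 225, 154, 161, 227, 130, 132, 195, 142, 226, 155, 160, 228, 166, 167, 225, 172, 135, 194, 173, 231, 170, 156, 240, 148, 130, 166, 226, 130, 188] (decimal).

Offset 0: leading byte 0xD2 = 11010010 → 2-byte char #1 = D2 B6.
Offset 2: leading byte 0xE1 = 11100001 → 3-byte char #2 = E1 9A A1.
Offset 5: leading byte 0xE3 = 11100011 → 3-byte char #3 = E3 82 84.
Offset 8: leading byte 0xC3 = 11000011 → 2-byte char #4 = C3 8E.
Offset 10: leading byte 0xE2 = 11100010 → 3-byte char #5 = E2 9B A0.
Offset 13: leading byte 0xE4 = 11100100 → 3-byte char #6 = E4 A6 A7.
Offset 16: leading byte 0xE1 = 11100001 → 3-byte char #7 = E1 AC 87.
Offset 19: leading byte 0xC2 = 11000010 → 2-byte char #8 = C2 AD.
Offset 21: leading byte 0xE7 = 11100111 → 3-byte char #9 = E7 AA 9C.
Offset 24: leading byte 0xF0 = 11110000 → 4-byte char #10 = F0 94 82 A6.
Offset 28: leading byte 0xE2 = 11100010 → 3-byte char #11 = E2 82 BC.
Leading byte 0xE2 = 11100010 matches 1110xxxx → 3-byte sequence.
Byte 1: 0xE2 = 11100010, payload 0010 (4 bits).
Byte 2: 0x82 = 10000010 (10xxxxxx ✓), payload 000010.
Byte 3: 0xBC = 10111100 (10xxxxxx ✓), payload 111100.
Concatenate: 0010000010111100 = 0x20BC (16 bits → U+20BC).

U+20BC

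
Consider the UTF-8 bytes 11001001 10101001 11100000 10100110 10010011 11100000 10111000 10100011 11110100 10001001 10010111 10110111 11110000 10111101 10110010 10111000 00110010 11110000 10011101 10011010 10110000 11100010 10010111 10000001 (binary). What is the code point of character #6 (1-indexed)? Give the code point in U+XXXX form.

Offset 0: leading byte 0xC9 = 11001001 → 2-byte char #1 = C9 A9.
Offset 2: leading byte 0xE0 = 11100000 → 3-byte char #2 = E0 A6 93.
Offset 5: leading byte 0xE0 = 11100000 → 3-byte char #3 = E0 B8 A3.
Offset 8: leading byte 0xF4 = 11110100 → 4-byte char #4 = F4 89 97 B7.
Offset 12: leading byte 0xF0 = 11110000 → 4-byte char #5 = F0 BD B2 B8.
Offset 16: leading byte 0x32 = 00110010 → 1-byte char #6 = 32.
Leading byte 0x32 = 00110010 matches 0xxxxxxx → 1-byte sequence.
Byte 1: 0x32 = 00110010, payload 0110010 (7 bits).
Concatenate: 0110010 = 0x32 (7 bits → U+0032).

U+0032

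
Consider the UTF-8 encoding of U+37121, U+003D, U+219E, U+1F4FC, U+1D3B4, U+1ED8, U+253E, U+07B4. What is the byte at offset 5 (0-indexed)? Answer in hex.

0xE2

U+37121 → 4-byte form F0 B7 84 A1 at offsets 0–3.
U+003D → 1-byte form 3D at offsets 4–4.
U+219E → 3-byte form E2 86 9E at offsets 5–7.
Offset 5 falls in char 3's range; it's byte 1 of E2 86 9E = 0xE2.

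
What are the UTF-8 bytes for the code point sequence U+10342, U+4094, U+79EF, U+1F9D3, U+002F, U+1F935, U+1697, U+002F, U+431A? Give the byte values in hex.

U+10342: 4-byte form → F0 90 8D 82.
U+4094: 3-byte form → E4 82 94.
U+79EF: 3-byte form → E7 A7 AF.
U+1F9D3: 4-byte form → F0 9F A7 93.
U+002F: 1-byte form → 2F.
U+1F935: 4-byte form → F0 9F A4 B5.
U+1697: 3-byte form → E1 9A 97.
U+002F: 1-byte form → 2F.
U+431A: 3-byte form → E4 8C 9A.
Concatenated (26 bytes): F0 90 8D 82 E4 82 94 E7 A7 AF F0 9F A7 93 2F F0 9F A4 B5 E1 9A 97 2F E4 8C 9A.

F0 90 8D 82 E4 82 94 E7 A7 AF F0 9F A7 93 2F F0 9F A4 B5 E1 9A 97 2F E4 8C 9A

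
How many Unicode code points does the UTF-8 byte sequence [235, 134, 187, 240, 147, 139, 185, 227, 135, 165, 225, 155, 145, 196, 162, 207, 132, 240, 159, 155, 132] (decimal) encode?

7

Byte at offset 0: 0xEB = 11101011 → 3-byte char (#1). Advance 3.
Byte at offset 3: 0xF0 = 11110000 → 4-byte char (#2). Advance 4.
Byte at offset 7: 0xE3 = 11100011 → 3-byte char (#3). Advance 3.
Byte at offset 10: 0xE1 = 11100001 → 3-byte char (#4). Advance 3.
Byte at offset 13: 0xC4 = 11000100 → 2-byte char (#5). Advance 2.
Byte at offset 15: 0xCF = 11001111 → 2-byte char (#6). Advance 2.
Byte at offset 17: 0xF0 = 11110000 → 4-byte char (#7). Advance 4.
Reached end at offset 21 after 7 code points.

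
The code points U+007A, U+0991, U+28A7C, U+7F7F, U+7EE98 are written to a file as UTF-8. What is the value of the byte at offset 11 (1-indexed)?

0xBF

1-indexed offset 11 is 0-indexed offset 10.
U+007A → 1-byte form 7A at offsets 0–0.
U+0991 → 3-byte form E0 A6 91 at offsets 1–3.
U+28A7C → 4-byte form F0 A8 A9 BC at offsets 4–7.
U+7F7F → 3-byte form E7 BD BF at offsets 8–10.
Offset 10 falls in char 4's range; it's byte 3 of E7 BD BF = 0xBF.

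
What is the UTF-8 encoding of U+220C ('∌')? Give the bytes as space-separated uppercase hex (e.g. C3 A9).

E2 88 8C

U+220C = 0x220C = 8716 decimal. In range U+0800–U+FFFF → 3-byte form: 1110xxxx 10xxxxxx 10xxxxxx.
Binary (16 bits): 0010001000001100.
Split 4+6+6: 0010 | 001000 | 001100.
Byte 1: 11100010 = 0xE2.
Byte 2: 10001000 = 0x88.
Byte 3: 10001100 = 0x8C.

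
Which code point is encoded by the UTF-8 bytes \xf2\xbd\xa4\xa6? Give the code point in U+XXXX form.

U+BD926

Leading byte 0xF2 = 11110010 matches 11110xxx → 4-byte sequence.
Byte 1: 0xF2 = 11110010, payload 010 (3 bits).
Byte 2: 0xBD = 10111101 (10xxxxxx ✓), payload 111101.
Byte 3: 0xA4 = 10100100 (10xxxxxx ✓), payload 100100.
Byte 4: 0xA6 = 10100110 (10xxxxxx ✓), payload 100110.
Concatenate: 010111101100100100110 = 0xBD926 (21 bits → U+BD926).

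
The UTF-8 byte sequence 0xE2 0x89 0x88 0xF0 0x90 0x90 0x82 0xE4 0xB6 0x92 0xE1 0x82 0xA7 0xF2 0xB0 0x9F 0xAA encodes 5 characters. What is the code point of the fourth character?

U+10A7

Offset 0: leading byte 0xE2 = 11100010 → 3-byte char #1 = E2 89 88.
Offset 3: leading byte 0xF0 = 11110000 → 4-byte char #2 = F0 90 90 82.
Offset 7: leading byte 0xE4 = 11100100 → 3-byte char #3 = E4 B6 92.
Offset 10: leading byte 0xE1 = 11100001 → 3-byte char #4 = E1 82 A7.
Leading byte 0xE1 = 11100001 matches 1110xxxx → 3-byte sequence.
Byte 1: 0xE1 = 11100001, payload 0001 (4 bits).
Byte 2: 0x82 = 10000010 (10xxxxxx ✓), payload 000010.
Byte 3: 0xA7 = 10100111 (10xxxxxx ✓), payload 100111.
Concatenate: 0001000010100111 = 0x10A7 (16 bits → U+10A7).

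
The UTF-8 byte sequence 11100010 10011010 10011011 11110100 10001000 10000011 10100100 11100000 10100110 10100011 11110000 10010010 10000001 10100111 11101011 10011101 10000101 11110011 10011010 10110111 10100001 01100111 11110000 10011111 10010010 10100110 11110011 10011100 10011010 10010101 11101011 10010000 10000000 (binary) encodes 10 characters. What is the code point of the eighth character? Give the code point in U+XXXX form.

U+1F4A6

Offset 0: leading byte 0xE2 = 11100010 → 3-byte char #1 = E2 9A 9B.
Offset 3: leading byte 0xF4 = 11110100 → 4-byte char #2 = F4 88 83 A4.
Offset 7: leading byte 0xE0 = 11100000 → 3-byte char #3 = E0 A6 A3.
Offset 10: leading byte 0xF0 = 11110000 → 4-byte char #4 = F0 92 81 A7.
Offset 14: leading byte 0xEB = 11101011 → 3-byte char #5 = EB 9D 85.
Offset 17: leading byte 0xF3 = 11110011 → 4-byte char #6 = F3 9A B7 A1.
Offset 21: leading byte 0x67 = 01100111 → 1-byte char #7 = 67.
Offset 22: leading byte 0xF0 = 11110000 → 4-byte char #8 = F0 9F 92 A6.
Leading byte 0xF0 = 11110000 matches 11110xxx → 4-byte sequence.
Byte 1: 0xF0 = 11110000, payload 000 (3 bits).
Byte 2: 0x9F = 10011111 (10xxxxxx ✓), payload 011111.
Byte 3: 0x92 = 10010010 (10xxxxxx ✓), payload 010010.
Byte 4: 0xA6 = 10100110 (10xxxxxx ✓), payload 100110.
Concatenate: 000011111010010100110 = 0x1F4A6 (21 bits → U+1F4A6).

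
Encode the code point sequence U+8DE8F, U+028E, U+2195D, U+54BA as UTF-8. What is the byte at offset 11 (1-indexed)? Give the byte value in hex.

1-indexed offset 11 is 0-indexed offset 10.
U+8DE8F → 4-byte form F2 8D BA 8F at offsets 0–3.
U+028E → 2-byte form CA 8E at offsets 4–5.
U+2195D → 4-byte form F0 A1 A5 9D at offsets 6–9.
U+54BA → 3-byte form E5 92 BA at offsets 10–12.
Offset 10 falls in char 4's range; it's byte 1 of E5 92 BA = 0xE5.

0xE5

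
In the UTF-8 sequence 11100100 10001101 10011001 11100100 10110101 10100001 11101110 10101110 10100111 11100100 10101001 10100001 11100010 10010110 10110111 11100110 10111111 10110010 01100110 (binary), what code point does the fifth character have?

Offset 0: leading byte 0xE4 = 11100100 → 3-byte char #1 = E4 8D 99.
Offset 3: leading byte 0xE4 = 11100100 → 3-byte char #2 = E4 B5 A1.
Offset 6: leading byte 0xEE = 11101110 → 3-byte char #3 = EE AE A7.
Offset 9: leading byte 0xE4 = 11100100 → 3-byte char #4 = E4 A9 A1.
Offset 12: leading byte 0xE2 = 11100010 → 3-byte char #5 = E2 96 B7.
Leading byte 0xE2 = 11100010 matches 1110xxxx → 3-byte sequence.
Byte 1: 0xE2 = 11100010, payload 0010 (4 bits).
Byte 2: 0x96 = 10010110 (10xxxxxx ✓), payload 010110.
Byte 3: 0xB7 = 10110111 (10xxxxxx ✓), payload 110111.
Concatenate: 0010010110110111 = 0x25B7 (16 bits → U+25B7).

U+25B7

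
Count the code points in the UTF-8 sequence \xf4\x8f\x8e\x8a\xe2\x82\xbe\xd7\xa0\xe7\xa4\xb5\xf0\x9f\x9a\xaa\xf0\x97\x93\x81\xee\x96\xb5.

7

Byte at offset 0: 0xF4 = 11110100 → 4-byte char (#1). Advance 4.
Byte at offset 4: 0xE2 = 11100010 → 3-byte char (#2). Advance 3.
Byte at offset 7: 0xD7 = 11010111 → 2-byte char (#3). Advance 2.
Byte at offset 9: 0xE7 = 11100111 → 3-byte char (#4). Advance 3.
Byte at offset 12: 0xF0 = 11110000 → 4-byte char (#5). Advance 4.
Byte at offset 16: 0xF0 = 11110000 → 4-byte char (#6). Advance 4.
Byte at offset 20: 0xEE = 11101110 → 3-byte char (#7). Advance 3.
Reached end at offset 23 after 7 code points.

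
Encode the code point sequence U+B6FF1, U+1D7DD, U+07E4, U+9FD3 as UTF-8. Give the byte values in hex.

F2 B6 BF B1 F0 9D 9F 9D DF A4 E9 BF 93

U+B6FF1: 4-byte form → F2 B6 BF B1.
U+1D7DD: 4-byte form → F0 9D 9F 9D.
U+07E4: 2-byte form → DF A4.
U+9FD3: 3-byte form → E9 BF 93.
Concatenated (13 bytes): F2 B6 BF B1 F0 9D 9F 9D DF A4 E9 BF 93.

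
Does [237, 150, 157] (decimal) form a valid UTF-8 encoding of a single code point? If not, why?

Leading byte 0xED = 11101101 → 3-byte form.
Continuation bytes 0x96=10010110, 0x9D=10011101 all match 10xxxxxx.
Decoded value 0xD59D is ≥ 0x800 (shortest form) and not a surrogate.

valid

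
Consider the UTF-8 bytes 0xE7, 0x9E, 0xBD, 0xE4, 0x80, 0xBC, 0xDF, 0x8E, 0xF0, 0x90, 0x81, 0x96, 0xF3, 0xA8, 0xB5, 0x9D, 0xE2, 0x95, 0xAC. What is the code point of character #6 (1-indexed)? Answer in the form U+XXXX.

Offset 0: leading byte 0xE7 = 11100111 → 3-byte char #1 = E7 9E BD.
Offset 3: leading byte 0xE4 = 11100100 → 3-byte char #2 = E4 80 BC.
Offset 6: leading byte 0xDF = 11011111 → 2-byte char #3 = DF 8E.
Offset 8: leading byte 0xF0 = 11110000 → 4-byte char #4 = F0 90 81 96.
Offset 12: leading byte 0xF3 = 11110011 → 4-byte char #5 = F3 A8 B5 9D.
Offset 16: leading byte 0xE2 = 11100010 → 3-byte char #6 = E2 95 AC.
Leading byte 0xE2 = 11100010 matches 1110xxxx → 3-byte sequence.
Byte 1: 0xE2 = 11100010, payload 0010 (4 bits).
Byte 2: 0x95 = 10010101 (10xxxxxx ✓), payload 010101.
Byte 3: 0xAC = 10101100 (10xxxxxx ✓), payload 101100.
Concatenate: 0010010101101100 = 0x256C (16 bits → U+256C).

U+256C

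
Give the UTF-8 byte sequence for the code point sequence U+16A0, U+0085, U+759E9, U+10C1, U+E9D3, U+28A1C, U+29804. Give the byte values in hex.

E1 9A A0 C2 85 F1 B5 A7 A9 E1 83 81 EE A7 93 F0 A8 A8 9C F0 A9 A0 84

U+16A0: 3-byte form → E1 9A A0.
U+0085: 2-byte form → C2 85.
U+759E9: 4-byte form → F1 B5 A7 A9.
U+10C1: 3-byte form → E1 83 81.
U+E9D3: 3-byte form → EE A7 93.
U+28A1C: 4-byte form → F0 A8 A8 9C.
U+29804: 4-byte form → F0 A9 A0 84.
Concatenated (23 bytes): E1 9A A0 C2 85 F1 B5 A7 A9 E1 83 81 EE A7 93 F0 A8 A8 9C F0 A9 A0 84.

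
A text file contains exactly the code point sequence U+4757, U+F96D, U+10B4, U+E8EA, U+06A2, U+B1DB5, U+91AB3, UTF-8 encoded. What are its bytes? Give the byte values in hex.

U+4757: 3-byte form → E4 9D 97.
U+F96D: 3-byte form → EF A5 AD.
U+10B4: 3-byte form → E1 82 B4.
U+E8EA: 3-byte form → EE A3 AA.
U+06A2: 2-byte form → DA A2.
U+B1DB5: 4-byte form → F2 B1 B6 B5.
U+91AB3: 4-byte form → F2 91 AA B3.
Concatenated (22 bytes): E4 9D 97 EF A5 AD E1 82 B4 EE A3 AA DA A2 F2 B1 B6 B5 F2 91 AA B3.

E4 9D 97 EF A5 AD E1 82 B4 EE A3 AA DA A2 F2 B1 B6 B5 F2 91 AA B3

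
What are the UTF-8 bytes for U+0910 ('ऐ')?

U+0910 = 0x910 = 2320 decimal. In range U+0800–U+FFFF → 3-byte form: 1110xxxx 10xxxxxx 10xxxxxx.
Binary (16 bits): 0000100100010000.
Split 4+6+6: 0000 | 100100 | 010000.
Byte 1: 11100000 = 0xE0.
Byte 2: 10100100 = 0xA4.
Byte 3: 10010000 = 0x90.

E0 A4 90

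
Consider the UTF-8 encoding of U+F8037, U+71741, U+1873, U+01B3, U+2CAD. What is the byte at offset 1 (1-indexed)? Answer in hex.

0xF3

1-indexed offset 1 is 0-indexed offset 0.
U+F8037 → 4-byte form F3 B8 80 B7 at offsets 0–3.
Offset 0 falls in char 1's range; it's byte 1 of F3 B8 80 B7 = 0xF3.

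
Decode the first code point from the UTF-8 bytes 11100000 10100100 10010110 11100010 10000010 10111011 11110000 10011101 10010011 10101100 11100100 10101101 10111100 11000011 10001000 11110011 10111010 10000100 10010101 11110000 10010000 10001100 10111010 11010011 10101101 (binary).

U+0916

Offset 0: leading byte 0xE0 = 11100000 → 3-byte char #1 = E0 A4 96.
Leading byte 0xE0 = 11100000 matches 1110xxxx → 3-byte sequence.
Byte 1: 0xE0 = 11100000, payload 0000 (4 bits).
Byte 2: 0xA4 = 10100100 (10xxxxxx ✓), payload 100100.
Byte 3: 0x96 = 10010110 (10xxxxxx ✓), payload 010110.
Concatenate: 0000100100010110 = 0x916 (16 bits → U+0916).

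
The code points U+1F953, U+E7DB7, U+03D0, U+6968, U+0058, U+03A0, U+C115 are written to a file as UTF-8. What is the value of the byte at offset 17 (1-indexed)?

1-indexed offset 17 is 0-indexed offset 16.
U+1F953 → 4-byte form F0 9F A5 93 at offsets 0–3.
U+E7DB7 → 4-byte form F3 A7 B6 B7 at offsets 4–7.
U+03D0 → 2-byte form CF 90 at offsets 8–9.
U+6968 → 3-byte form E6 A5 A8 at offsets 10–12.
U+0058 → 1-byte form 58 at offsets 13–13.
U+03A0 → 2-byte form CE A0 at offsets 14–15.
U+C115 → 3-byte form EC 84 95 at offsets 16–18.
Offset 16 falls in char 7's range; it's byte 1 of EC 84 95 = 0xEC.

0xEC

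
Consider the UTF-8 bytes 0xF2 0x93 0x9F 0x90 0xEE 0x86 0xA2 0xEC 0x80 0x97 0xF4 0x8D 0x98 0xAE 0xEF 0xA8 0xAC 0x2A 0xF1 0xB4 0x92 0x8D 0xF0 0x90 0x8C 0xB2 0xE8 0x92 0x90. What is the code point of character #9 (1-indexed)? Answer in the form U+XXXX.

Offset 0: leading byte 0xF2 = 11110010 → 4-byte char #1 = F2 93 9F 90.
Offset 4: leading byte 0xEE = 11101110 → 3-byte char #2 = EE 86 A2.
Offset 7: leading byte 0xEC = 11101100 → 3-byte char #3 = EC 80 97.
Offset 10: leading byte 0xF4 = 11110100 → 4-byte char #4 = F4 8D 98 AE.
Offset 14: leading byte 0xEF = 11101111 → 3-byte char #5 = EF A8 AC.
Offset 17: leading byte 0x2A = 00101010 → 1-byte char #6 = 2A.
Offset 18: leading byte 0xF1 = 11110001 → 4-byte char #7 = F1 B4 92 8D.
Offset 22: leading byte 0xF0 = 11110000 → 4-byte char #8 = F0 90 8C B2.
Offset 26: leading byte 0xE8 = 11101000 → 3-byte char #9 = E8 92 90.
Leading byte 0xE8 = 11101000 matches 1110xxxx → 3-byte sequence.
Byte 1: 0xE8 = 11101000, payload 1000 (4 bits).
Byte 2: 0x92 = 10010010 (10xxxxxx ✓), payload 010010.
Byte 3: 0x90 = 10010000 (10xxxxxx ✓), payload 010000.
Concatenate: 1000010010010000 = 0x8490 (16 bits → U+8490).

U+8490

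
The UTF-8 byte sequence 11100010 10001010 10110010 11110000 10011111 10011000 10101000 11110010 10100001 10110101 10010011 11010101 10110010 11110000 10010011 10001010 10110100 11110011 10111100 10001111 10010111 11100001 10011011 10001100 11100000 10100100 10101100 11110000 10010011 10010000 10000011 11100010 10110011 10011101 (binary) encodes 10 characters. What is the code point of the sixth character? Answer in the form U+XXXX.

Offset 0: leading byte 0xE2 = 11100010 → 3-byte char #1 = E2 8A B2.
Offset 3: leading byte 0xF0 = 11110000 → 4-byte char #2 = F0 9F 98 A8.
Offset 7: leading byte 0xF2 = 11110010 → 4-byte char #3 = F2 A1 B5 93.
Offset 11: leading byte 0xD5 = 11010101 → 2-byte char #4 = D5 B2.
Offset 13: leading byte 0xF0 = 11110000 → 4-byte char #5 = F0 93 8A B4.
Offset 17: leading byte 0xF3 = 11110011 → 4-byte char #6 = F3 BC 8F 97.
Leading byte 0xF3 = 11110011 matches 11110xxx → 4-byte sequence.
Byte 1: 0xF3 = 11110011, payload 011 (3 bits).
Byte 2: 0xBC = 10111100 (10xxxxxx ✓), payload 111100.
Byte 3: 0x8F = 10001111 (10xxxxxx ✓), payload 001111.
Byte 4: 0x97 = 10010111 (10xxxxxx ✓), payload 010111.
Concatenate: 011111100001111010111 = 0xFC3D7 (21 bits → U+FC3D7).

U+FC3D7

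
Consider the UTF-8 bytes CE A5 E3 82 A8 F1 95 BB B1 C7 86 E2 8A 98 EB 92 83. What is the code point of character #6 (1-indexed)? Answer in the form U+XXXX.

U+B483

Offset 0: leading byte 0xCE = 11001110 → 2-byte char #1 = CE A5.
Offset 2: leading byte 0xE3 = 11100011 → 3-byte char #2 = E3 82 A8.
Offset 5: leading byte 0xF1 = 11110001 → 4-byte char #3 = F1 95 BB B1.
Offset 9: leading byte 0xC7 = 11000111 → 2-byte char #4 = C7 86.
Offset 11: leading byte 0xE2 = 11100010 → 3-byte char #5 = E2 8A 98.
Offset 14: leading byte 0xEB = 11101011 → 3-byte char #6 = EB 92 83.
Leading byte 0xEB = 11101011 matches 1110xxxx → 3-byte sequence.
Byte 1: 0xEB = 11101011, payload 1011 (4 bits).
Byte 2: 0x92 = 10010010 (10xxxxxx ✓), payload 010010.
Byte 3: 0x83 = 10000011 (10xxxxxx ✓), payload 000011.
Concatenate: 1011010010000011 = 0xB483 (16 bits → U+B483).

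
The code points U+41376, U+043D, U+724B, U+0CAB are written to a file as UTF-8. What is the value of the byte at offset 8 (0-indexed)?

U+41376 → 4-byte form F1 81 8D B6 at offsets 0–3.
U+043D → 2-byte form D0 BD at offsets 4–5.
U+724B → 3-byte form E7 89 8B at offsets 6–8.
Offset 8 falls in char 3's range; it's byte 3 of E7 89 8B = 0x8B.

0x8B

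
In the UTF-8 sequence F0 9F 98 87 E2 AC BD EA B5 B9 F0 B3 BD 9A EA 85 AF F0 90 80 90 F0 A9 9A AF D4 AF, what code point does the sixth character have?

U+10010

Offset 0: leading byte 0xF0 = 11110000 → 4-byte char #1 = F0 9F 98 87.
Offset 4: leading byte 0xE2 = 11100010 → 3-byte char #2 = E2 AC BD.
Offset 7: leading byte 0xEA = 11101010 → 3-byte char #3 = EA B5 B9.
Offset 10: leading byte 0xF0 = 11110000 → 4-byte char #4 = F0 B3 BD 9A.
Offset 14: leading byte 0xEA = 11101010 → 3-byte char #5 = EA 85 AF.
Offset 17: leading byte 0xF0 = 11110000 → 4-byte char #6 = F0 90 80 90.
Leading byte 0xF0 = 11110000 matches 11110xxx → 4-byte sequence.
Byte 1: 0xF0 = 11110000, payload 000 (3 bits).
Byte 2: 0x90 = 10010000 (10xxxxxx ✓), payload 010000.
Byte 3: 0x80 = 10000000 (10xxxxxx ✓), payload 000000.
Byte 4: 0x90 = 10010000 (10xxxxxx ✓), payload 010000.
Concatenate: 000010000000000010000 = 0x10010 (21 bits → U+10010).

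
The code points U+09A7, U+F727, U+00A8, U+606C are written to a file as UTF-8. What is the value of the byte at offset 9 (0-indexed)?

U+09A7 → 3-byte form E0 A6 A7 at offsets 0–2.
U+F727 → 3-byte form EF 9C A7 at offsets 3–5.
U+00A8 → 2-byte form C2 A8 at offsets 6–7.
U+606C → 3-byte form E6 81 AC at offsets 8–10.
Offset 9 falls in char 4's range; it's byte 2 of E6 81 AC = 0x81.

0x81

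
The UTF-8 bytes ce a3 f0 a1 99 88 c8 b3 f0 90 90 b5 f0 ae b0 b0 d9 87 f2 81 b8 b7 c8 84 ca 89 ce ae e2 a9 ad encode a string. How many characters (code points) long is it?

Byte at offset 0: 0xCE = 11001110 → 2-byte char (#1). Advance 2.
Byte at offset 2: 0xF0 = 11110000 → 4-byte char (#2). Advance 4.
Byte at offset 6: 0xC8 = 11001000 → 2-byte char (#3). Advance 2.
Byte at offset 8: 0xF0 = 11110000 → 4-byte char (#4). Advance 4.
Byte at offset 12: 0xF0 = 11110000 → 4-byte char (#5). Advance 4.
Byte at offset 16: 0xD9 = 11011001 → 2-byte char (#6). Advance 2.
Byte at offset 18: 0xF2 = 11110010 → 4-byte char (#7). Advance 4.
Byte at offset 22: 0xC8 = 11001000 → 2-byte char (#8). Advance 2.
Byte at offset 24: 0xCA = 11001010 → 2-byte char (#9). Advance 2.
Byte at offset 26: 0xCE = 11001110 → 2-byte char (#10). Advance 2.
Byte at offset 28: 0xE2 = 11100010 → 3-byte char (#11). Advance 3.
Reached end at offset 31 after 11 code points.

11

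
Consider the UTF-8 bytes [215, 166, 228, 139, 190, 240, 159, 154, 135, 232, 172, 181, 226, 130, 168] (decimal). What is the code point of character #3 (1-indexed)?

U+1F687

Offset 0: leading byte 0xD7 = 11010111 → 2-byte char #1 = D7 A6.
Offset 2: leading byte 0xE4 = 11100100 → 3-byte char #2 = E4 8B BE.
Offset 5: leading byte 0xF0 = 11110000 → 4-byte char #3 = F0 9F 9A 87.
Leading byte 0xF0 = 11110000 matches 11110xxx → 4-byte sequence.
Byte 1: 0xF0 = 11110000, payload 000 (3 bits).
Byte 2: 0x9F = 10011111 (10xxxxxx ✓), payload 011111.
Byte 3: 0x9A = 10011010 (10xxxxxx ✓), payload 011010.
Byte 4: 0x87 = 10000111 (10xxxxxx ✓), payload 000111.
Concatenate: 000011111011010000111 = 0x1F687 (21 bits → U+1F687).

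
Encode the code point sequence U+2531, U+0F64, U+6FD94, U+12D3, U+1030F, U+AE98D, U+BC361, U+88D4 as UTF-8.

U+2531: 3-byte form → E2 94 B1.
U+0F64: 3-byte form → E0 BD A4.
U+6FD94: 4-byte form → F1 AF B6 94.
U+12D3: 3-byte form → E1 8B 93.
U+1030F: 4-byte form → F0 90 8C 8F.
U+AE98D: 4-byte form → F2 AE A6 8D.
U+BC361: 4-byte form → F2 BC 8D A1.
U+88D4: 3-byte form → E8 A3 94.
Concatenated (28 bytes): E2 94 B1 E0 BD A4 F1 AF B6 94 E1 8B 93 F0 90 8C 8F F2 AE A6 8D F2 BC 8D A1 E8 A3 94.

E2 94 B1 E0 BD A4 F1 AF B6 94 E1 8B 93 F0 90 8C 8F F2 AE A6 8D F2 BC 8D A1 E8 A3 94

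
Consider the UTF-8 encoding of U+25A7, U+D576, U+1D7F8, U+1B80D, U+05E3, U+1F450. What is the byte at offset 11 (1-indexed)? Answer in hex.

1-indexed offset 11 is 0-indexed offset 10.
U+25A7 → 3-byte form E2 96 A7 at offsets 0–2.
U+D576 → 3-byte form ED 95 B6 at offsets 3–5.
U+1D7F8 → 4-byte form F0 9D 9F B8 at offsets 6–9.
U+1B80D → 4-byte form F0 9B A0 8D at offsets 10–13.
Offset 10 falls in char 4's range; it's byte 1 of F0 9B A0 8D = 0xF0.

0xF0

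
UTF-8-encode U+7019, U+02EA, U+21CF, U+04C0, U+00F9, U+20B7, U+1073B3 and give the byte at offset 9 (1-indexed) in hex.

0xD3

1-indexed offset 9 is 0-indexed offset 8.
U+7019 → 3-byte form E7 80 99 at offsets 0–2.
U+02EA → 2-byte form CB AA at offsets 3–4.
U+21CF → 3-byte form E2 87 8F at offsets 5–7.
U+04C0 → 2-byte form D3 80 at offsets 8–9.
Offset 8 falls in char 4's range; it's byte 1 of D3 80 = 0xD3.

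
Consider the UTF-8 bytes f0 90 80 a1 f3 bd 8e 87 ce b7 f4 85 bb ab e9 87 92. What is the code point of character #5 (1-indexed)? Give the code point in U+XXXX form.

Offset 0: leading byte 0xF0 = 11110000 → 4-byte char #1 = F0 90 80 A1.
Offset 4: leading byte 0xF3 = 11110011 → 4-byte char #2 = F3 BD 8E 87.
Offset 8: leading byte 0xCE = 11001110 → 2-byte char #3 = CE B7.
Offset 10: leading byte 0xF4 = 11110100 → 4-byte char #4 = F4 85 BB AB.
Offset 14: leading byte 0xE9 = 11101001 → 3-byte char #5 = E9 87 92.
Leading byte 0xE9 = 11101001 matches 1110xxxx → 3-byte sequence.
Byte 1: 0xE9 = 11101001, payload 1001 (4 bits).
Byte 2: 0x87 = 10000111 (10xxxxxx ✓), payload 000111.
Byte 3: 0x92 = 10010010 (10xxxxxx ✓), payload 010010.
Concatenate: 1001000111010010 = 0x91D2 (16 bits → U+91D2).

U+91D2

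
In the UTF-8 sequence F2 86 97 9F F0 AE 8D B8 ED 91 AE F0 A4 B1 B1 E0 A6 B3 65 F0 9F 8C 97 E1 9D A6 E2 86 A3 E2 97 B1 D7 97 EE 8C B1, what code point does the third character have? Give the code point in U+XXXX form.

U+D46E

Offset 0: leading byte 0xF2 = 11110010 → 4-byte char #1 = F2 86 97 9F.
Offset 4: leading byte 0xF0 = 11110000 → 4-byte char #2 = F0 AE 8D B8.
Offset 8: leading byte 0xED = 11101101 → 3-byte char #3 = ED 91 AE.
Leading byte 0xED = 11101101 matches 1110xxxx → 3-byte sequence.
Byte 1: 0xED = 11101101, payload 1101 (4 bits).
Byte 2: 0x91 = 10010001 (10xxxxxx ✓), payload 010001.
Byte 3: 0xAE = 10101110 (10xxxxxx ✓), payload 101110.
Concatenate: 1101010001101110 = 0xD46E (16 bits → U+D46E).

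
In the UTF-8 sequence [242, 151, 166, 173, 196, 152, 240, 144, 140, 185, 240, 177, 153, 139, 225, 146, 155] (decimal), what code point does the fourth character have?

U+3164B

Offset 0: leading byte 0xF2 = 11110010 → 4-byte char #1 = F2 97 A6 AD.
Offset 4: leading byte 0xC4 = 11000100 → 2-byte char #2 = C4 98.
Offset 6: leading byte 0xF0 = 11110000 → 4-byte char #3 = F0 90 8C B9.
Offset 10: leading byte 0xF0 = 11110000 → 4-byte char #4 = F0 B1 99 8B.
Leading byte 0xF0 = 11110000 matches 11110xxx → 4-byte sequence.
Byte 1: 0xF0 = 11110000, payload 000 (3 bits).
Byte 2: 0xB1 = 10110001 (10xxxxxx ✓), payload 110001.
Byte 3: 0x99 = 10011001 (10xxxxxx ✓), payload 011001.
Byte 4: 0x8B = 10001011 (10xxxxxx ✓), payload 001011.
Concatenate: 000110001011001001011 = 0x3164B (21 bits → U+3164B).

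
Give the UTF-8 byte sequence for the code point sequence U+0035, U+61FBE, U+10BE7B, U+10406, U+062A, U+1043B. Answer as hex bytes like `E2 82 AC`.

35 F1 A1 BE BE F4 8B B9 BB F0 90 90 86 D8 AA F0 90 90 BB

U+0035: 1-byte form → 35.
U+61FBE: 4-byte form → F1 A1 BE BE.
U+10BE7B: 4-byte form → F4 8B B9 BB.
U+10406: 4-byte form → F0 90 90 86.
U+062A: 2-byte form → D8 AA.
U+1043B: 4-byte form → F0 90 90 BB.
Concatenated (19 bytes): 35 F1 A1 BE BE F4 8B B9 BB F0 90 90 86 D8 AA F0 90 90 BB.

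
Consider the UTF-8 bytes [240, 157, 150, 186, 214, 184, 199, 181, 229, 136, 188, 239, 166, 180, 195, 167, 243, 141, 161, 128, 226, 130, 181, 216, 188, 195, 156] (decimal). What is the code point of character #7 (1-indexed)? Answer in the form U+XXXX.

Offset 0: leading byte 0xF0 = 11110000 → 4-byte char #1 = F0 9D 96 BA.
Offset 4: leading byte 0xD6 = 11010110 → 2-byte char #2 = D6 B8.
Offset 6: leading byte 0xC7 = 11000111 → 2-byte char #3 = C7 B5.
Offset 8: leading byte 0xE5 = 11100101 → 3-byte char #4 = E5 88 BC.
Offset 11: leading byte 0xEF = 11101111 → 3-byte char #5 = EF A6 B4.
Offset 14: leading byte 0xC3 = 11000011 → 2-byte char #6 = C3 A7.
Offset 16: leading byte 0xF3 = 11110011 → 4-byte char #7 = F3 8D A1 80.
Leading byte 0xF3 = 11110011 matches 11110xxx → 4-byte sequence.
Byte 1: 0xF3 = 11110011, payload 011 (3 bits).
Byte 2: 0x8D = 10001101 (10xxxxxx ✓), payload 001101.
Byte 3: 0xA1 = 10100001 (10xxxxxx ✓), payload 100001.
Byte 4: 0x80 = 10000000 (10xxxxxx ✓), payload 000000.
Concatenate: 011001101100001000000 = 0xCD840 (21 bits → U+CD840).

U+CD840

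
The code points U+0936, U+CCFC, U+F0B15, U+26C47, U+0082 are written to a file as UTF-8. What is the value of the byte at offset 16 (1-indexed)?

0x82

1-indexed offset 16 is 0-indexed offset 15.
U+0936 → 3-byte form E0 A4 B6 at offsets 0–2.
U+CCFC → 3-byte form EC B3 BC at offsets 3–5.
U+F0B15 → 4-byte form F3 B0 AC 95 at offsets 6–9.
U+26C47 → 4-byte form F0 A6 B1 87 at offsets 10–13.
U+0082 → 2-byte form C2 82 at offsets 14–15.
Offset 15 falls in char 5's range; it's byte 2 of C2 82 = 0x82.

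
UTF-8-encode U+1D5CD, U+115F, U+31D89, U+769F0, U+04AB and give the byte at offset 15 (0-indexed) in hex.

U+1D5CD → 4-byte form F0 9D 97 8D at offsets 0–3.
U+115F → 3-byte form E1 85 9F at offsets 4–6.
U+31D89 → 4-byte form F0 B1 B6 89 at offsets 7–10.
U+769F0 → 4-byte form F1 B6 A7 B0 at offsets 11–14.
U+04AB → 2-byte form D2 AB at offsets 15–16.
Offset 15 falls in char 5's range; it's byte 1 of D2 AB = 0xD2.

0xD2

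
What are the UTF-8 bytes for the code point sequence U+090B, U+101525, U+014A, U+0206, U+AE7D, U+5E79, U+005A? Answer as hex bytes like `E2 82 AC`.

E0 A4 8B F4 81 94 A5 C5 8A C8 86 EA B9 BD E5 B9 B9 5A

U+090B: 3-byte form → E0 A4 8B.
U+101525: 4-byte form → F4 81 94 A5.
U+014A: 2-byte form → C5 8A.
U+0206: 2-byte form → C8 86.
U+AE7D: 3-byte form → EA B9 BD.
U+5E79: 3-byte form → E5 B9 B9.
U+005A: 1-byte form → 5A.
Concatenated (18 bytes): E0 A4 8B F4 81 94 A5 C5 8A C8 86 EA B9 BD E5 B9 B9 5A.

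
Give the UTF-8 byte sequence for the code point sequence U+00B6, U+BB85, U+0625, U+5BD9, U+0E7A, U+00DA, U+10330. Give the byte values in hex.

C2 B6 EB AE 85 D8 A5 E5 AF 99 E0 B9 BA C3 9A F0 90 8C B0

U+00B6: 2-byte form → C2 B6.
U+BB85: 3-byte form → EB AE 85.
U+0625: 2-byte form → D8 A5.
U+5BD9: 3-byte form → E5 AF 99.
U+0E7A: 3-byte form → E0 B9 BA.
U+00DA: 2-byte form → C3 9A.
U+10330: 4-byte form → F0 90 8C B0.
Concatenated (19 bytes): C2 B6 EB AE 85 D8 A5 E5 AF 99 E0 B9 BA C3 9A F0 90 8C B0.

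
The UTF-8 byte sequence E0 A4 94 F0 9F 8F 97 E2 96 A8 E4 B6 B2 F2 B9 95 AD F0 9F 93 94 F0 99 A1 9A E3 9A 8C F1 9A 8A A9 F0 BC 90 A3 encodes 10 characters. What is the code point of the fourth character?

Offset 0: leading byte 0xE0 = 11100000 → 3-byte char #1 = E0 A4 94.
Offset 3: leading byte 0xF0 = 11110000 → 4-byte char #2 = F0 9F 8F 97.
Offset 7: leading byte 0xE2 = 11100010 → 3-byte char #3 = E2 96 A8.
Offset 10: leading byte 0xE4 = 11100100 → 3-byte char #4 = E4 B6 B2.
Leading byte 0xE4 = 11100100 matches 1110xxxx → 3-byte sequence.
Byte 1: 0xE4 = 11100100, payload 0100 (4 bits).
Byte 2: 0xB6 = 10110110 (10xxxxxx ✓), payload 110110.
Byte 3: 0xB2 = 10110010 (10xxxxxx ✓), payload 110010.
Concatenate: 0100110110110010 = 0x4DB2 (16 bits → U+4DB2).

U+4DB2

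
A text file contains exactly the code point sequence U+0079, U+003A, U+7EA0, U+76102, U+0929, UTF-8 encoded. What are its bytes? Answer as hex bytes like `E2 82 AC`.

U+0079: 1-byte form → 79.
U+003A: 1-byte form → 3A.
U+7EA0: 3-byte form → E7 BA A0.
U+76102: 4-byte form → F1 B6 84 82.
U+0929: 3-byte form → E0 A4 A9.
Concatenated (12 bytes): 79 3A E7 BA A0 F1 B6 84 82 E0 A4 A9.

79 3A E7 BA A0 F1 B6 84 82 E0 A4 A9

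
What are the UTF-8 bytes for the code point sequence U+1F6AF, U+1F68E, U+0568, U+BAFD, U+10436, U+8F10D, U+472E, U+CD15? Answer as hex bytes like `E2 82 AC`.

F0 9F 9A AF F0 9F 9A 8E D5 A8 EB AB BD F0 90 90 B6 F2 8F 84 8D E4 9C AE EC B4 95

U+1F6AF: 4-byte form → F0 9F 9A AF.
U+1F68E: 4-byte form → F0 9F 9A 8E.
U+0568: 2-byte form → D5 A8.
U+BAFD: 3-byte form → EB AB BD.
U+10436: 4-byte form → F0 90 90 B6.
U+8F10D: 4-byte form → F2 8F 84 8D.
U+472E: 3-byte form → E4 9C AE.
U+CD15: 3-byte form → EC B4 95.
Concatenated (27 bytes): F0 9F 9A AF F0 9F 9A 8E D5 A8 EB AB BD F0 90 90 B6 F2 8F 84 8D E4 9C AE EC B4 95.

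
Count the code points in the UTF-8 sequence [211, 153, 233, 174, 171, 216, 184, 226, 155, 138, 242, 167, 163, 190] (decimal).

Byte at offset 0: 0xD3 = 11010011 → 2-byte char (#1). Advance 2.
Byte at offset 2: 0xE9 = 11101001 → 3-byte char (#2). Advance 3.
Byte at offset 5: 0xD8 = 11011000 → 2-byte char (#3). Advance 2.
Byte at offset 7: 0xE2 = 11100010 → 3-byte char (#4). Advance 3.
Byte at offset 10: 0xF2 = 11110010 → 4-byte char (#5). Advance 4.
Reached end at offset 14 after 5 code points.

5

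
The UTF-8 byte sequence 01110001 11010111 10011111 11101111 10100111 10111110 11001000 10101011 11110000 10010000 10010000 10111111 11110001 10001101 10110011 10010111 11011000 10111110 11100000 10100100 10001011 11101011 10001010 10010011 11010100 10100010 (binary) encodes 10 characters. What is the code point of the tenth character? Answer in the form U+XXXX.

U+0522

Offset 0: leading byte 0x71 = 01110001 → 1-byte char #1 = 71.
Offset 1: leading byte 0xD7 = 11010111 → 2-byte char #2 = D7 9F.
Offset 3: leading byte 0xEF = 11101111 → 3-byte char #3 = EF A7 BE.
Offset 6: leading byte 0xC8 = 11001000 → 2-byte char #4 = C8 AB.
Offset 8: leading byte 0xF0 = 11110000 → 4-byte char #5 = F0 90 90 BF.
Offset 12: leading byte 0xF1 = 11110001 → 4-byte char #6 = F1 8D B3 97.
Offset 16: leading byte 0xD8 = 11011000 → 2-byte char #7 = D8 BE.
Offset 18: leading byte 0xE0 = 11100000 → 3-byte char #8 = E0 A4 8B.
Offset 21: leading byte 0xEB = 11101011 → 3-byte char #9 = EB 8A 93.
Offset 24: leading byte 0xD4 = 11010100 → 2-byte char #10 = D4 A2.
Leading byte 0xD4 = 11010100 matches 110xxxxx → 2-byte sequence.
Byte 1: 0xD4 = 11010100, payload 10100 (5 bits).
Byte 2: 0xA2 = 10100010 (10xxxxxx ✓), payload 100010.
Concatenate: 10100100010 = 0x522 (11 bits → U+0522).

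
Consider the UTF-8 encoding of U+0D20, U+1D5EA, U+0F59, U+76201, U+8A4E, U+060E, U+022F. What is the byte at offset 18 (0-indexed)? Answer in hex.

0x8E

U+0D20 → 3-byte form E0 B4 A0 at offsets 0–2.
U+1D5EA → 4-byte form F0 9D 97 AA at offsets 3–6.
U+0F59 → 3-byte form E0 BD 99 at offsets 7–9.
U+76201 → 4-byte form F1 B6 88 81 at offsets 10–13.
U+8A4E → 3-byte form E8 A9 8E at offsets 14–16.
U+060E → 2-byte form D8 8E at offsets 17–18.
Offset 18 falls in char 6's range; it's byte 2 of D8 8E = 0x8E.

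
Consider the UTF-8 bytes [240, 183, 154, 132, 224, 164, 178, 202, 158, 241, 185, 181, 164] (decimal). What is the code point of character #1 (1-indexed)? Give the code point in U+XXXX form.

U+37684

Offset 0: leading byte 0xF0 = 11110000 → 4-byte char #1 = F0 B7 9A 84.
Leading byte 0xF0 = 11110000 matches 11110xxx → 4-byte sequence.
Byte 1: 0xF0 = 11110000, payload 000 (3 bits).
Byte 2: 0xB7 = 10110111 (10xxxxxx ✓), payload 110111.
Byte 3: 0x9A = 10011010 (10xxxxxx ✓), payload 011010.
Byte 4: 0x84 = 10000100 (10xxxxxx ✓), payload 000100.
Concatenate: 000110111011010000100 = 0x37684 (21 bits → U+37684).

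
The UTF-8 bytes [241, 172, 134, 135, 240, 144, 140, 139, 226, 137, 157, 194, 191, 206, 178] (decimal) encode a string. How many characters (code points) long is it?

Byte at offset 0: 0xF1 = 11110001 → 4-byte char (#1). Advance 4.
Byte at offset 4: 0xF0 = 11110000 → 4-byte char (#2). Advance 4.
Byte at offset 8: 0xE2 = 11100010 → 3-byte char (#3). Advance 3.
Byte at offset 11: 0xC2 = 11000010 → 2-byte char (#4). Advance 2.
Byte at offset 13: 0xCE = 11001110 → 2-byte char (#5). Advance 2.
Reached end at offset 15 after 5 code points.

5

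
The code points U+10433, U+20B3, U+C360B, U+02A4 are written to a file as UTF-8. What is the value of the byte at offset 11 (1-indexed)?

1-indexed offset 11 is 0-indexed offset 10.
U+10433 → 4-byte form F0 90 90 B3 at offsets 0–3.
U+20B3 → 3-byte form E2 82 B3 at offsets 4–6.
U+C360B → 4-byte form F3 83 98 8B at offsets 7–10.
Offset 10 falls in char 3's range; it's byte 4 of F3 83 98 8B = 0x8B.

0x8B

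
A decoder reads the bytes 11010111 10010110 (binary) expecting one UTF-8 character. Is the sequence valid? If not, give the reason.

Leading byte 0xD7 = 11010111 → 2-byte form.
Continuation bytes 0x96=10010110 all match 10xxxxxx.
Decoded value 0x5D6 is ≥ 0x80 (shortest form) and not a surrogate.

valid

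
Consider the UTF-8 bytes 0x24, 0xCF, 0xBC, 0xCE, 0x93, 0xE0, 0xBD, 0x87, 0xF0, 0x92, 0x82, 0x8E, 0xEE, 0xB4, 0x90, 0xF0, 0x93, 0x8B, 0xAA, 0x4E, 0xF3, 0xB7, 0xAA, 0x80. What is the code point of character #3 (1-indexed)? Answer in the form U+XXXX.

U+0393

Offset 0: leading byte 0x24 = 00100100 → 1-byte char #1 = 24.
Offset 1: leading byte 0xCF = 11001111 → 2-byte char #2 = CF BC.
Offset 3: leading byte 0xCE = 11001110 → 2-byte char #3 = CE 93.
Leading byte 0xCE = 11001110 matches 110xxxxx → 2-byte sequence.
Byte 1: 0xCE = 11001110, payload 01110 (5 bits).
Byte 2: 0x93 = 10010011 (10xxxxxx ✓), payload 010011.
Concatenate: 01110010011 = 0x393 (11 bits → U+0393).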